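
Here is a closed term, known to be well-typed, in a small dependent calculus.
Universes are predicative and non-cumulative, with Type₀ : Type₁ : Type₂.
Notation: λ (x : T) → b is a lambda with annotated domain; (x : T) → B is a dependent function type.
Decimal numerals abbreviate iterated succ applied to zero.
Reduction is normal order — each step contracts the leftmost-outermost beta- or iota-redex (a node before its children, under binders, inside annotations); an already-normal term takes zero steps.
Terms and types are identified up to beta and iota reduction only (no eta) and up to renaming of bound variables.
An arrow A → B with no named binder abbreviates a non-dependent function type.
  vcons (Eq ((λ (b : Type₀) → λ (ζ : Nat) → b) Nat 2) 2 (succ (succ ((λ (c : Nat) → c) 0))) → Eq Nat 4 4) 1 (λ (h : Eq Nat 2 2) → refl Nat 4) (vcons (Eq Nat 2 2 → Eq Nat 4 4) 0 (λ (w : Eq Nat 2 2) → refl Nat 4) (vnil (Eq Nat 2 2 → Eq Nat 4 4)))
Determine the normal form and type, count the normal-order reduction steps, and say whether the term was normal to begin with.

normal form:
  vcons (Eq Nat 2 2 → Eq Nat 4 4) 1 (λ (b : Eq Nat 2 2) → refl Nat 4) (vcons (Eq Nat 2 2 → Eq Nat 4 4) 0 (λ (ζ : Eq Nat 2 2) → refl Nat 4) (vnil (Eq Nat 2 2 → Eq Nat 4 4)))
the term's type:
  Vec (Eq Nat 2 2 → Eq Nat 4 4) 2
reduction steps (normal order): 3
started in normal form: no
first redex: a beta-redex


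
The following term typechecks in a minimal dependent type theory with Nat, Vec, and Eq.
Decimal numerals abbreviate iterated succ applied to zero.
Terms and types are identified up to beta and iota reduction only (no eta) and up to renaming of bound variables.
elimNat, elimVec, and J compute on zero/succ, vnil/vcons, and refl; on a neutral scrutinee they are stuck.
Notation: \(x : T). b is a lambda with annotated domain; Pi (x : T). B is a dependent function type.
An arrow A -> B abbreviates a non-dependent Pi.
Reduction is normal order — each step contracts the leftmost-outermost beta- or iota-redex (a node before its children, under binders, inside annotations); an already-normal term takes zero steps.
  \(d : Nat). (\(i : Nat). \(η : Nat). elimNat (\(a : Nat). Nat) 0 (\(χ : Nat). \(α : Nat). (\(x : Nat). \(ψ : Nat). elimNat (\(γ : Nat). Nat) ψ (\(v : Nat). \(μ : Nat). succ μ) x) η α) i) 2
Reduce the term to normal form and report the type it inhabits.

normal form:
  \(d : Nat). \(i : Nat). elimNat (\(η : Nat). Nat) (elimNat (\(a : Nat). Nat) 0 (\(χ : Nat). \(α : Nat). succ α) i) (\(x : Nat). \(ψ : Nat). succ ψ) i
the term's type:
  Nat -> Nat -> Nat
observation: normalization takes exactly 12 steps under the normal-order strategy.


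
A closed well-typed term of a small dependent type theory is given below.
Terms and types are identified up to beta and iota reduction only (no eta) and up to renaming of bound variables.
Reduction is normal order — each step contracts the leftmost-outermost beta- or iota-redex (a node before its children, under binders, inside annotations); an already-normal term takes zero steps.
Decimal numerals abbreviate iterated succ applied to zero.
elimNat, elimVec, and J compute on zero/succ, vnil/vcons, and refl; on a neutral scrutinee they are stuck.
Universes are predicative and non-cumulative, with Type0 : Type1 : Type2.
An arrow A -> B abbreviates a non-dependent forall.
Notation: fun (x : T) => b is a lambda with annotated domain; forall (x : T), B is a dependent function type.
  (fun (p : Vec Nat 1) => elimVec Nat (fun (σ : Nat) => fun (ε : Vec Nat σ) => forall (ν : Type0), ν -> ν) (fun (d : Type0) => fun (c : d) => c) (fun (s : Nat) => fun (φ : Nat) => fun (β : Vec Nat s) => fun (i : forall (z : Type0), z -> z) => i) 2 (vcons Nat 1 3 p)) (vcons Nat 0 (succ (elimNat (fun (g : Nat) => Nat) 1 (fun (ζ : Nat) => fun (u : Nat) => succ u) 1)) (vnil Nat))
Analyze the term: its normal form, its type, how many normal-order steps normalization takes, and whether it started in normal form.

resulting normal form:
  fun (p : Type0) => fun (σ : p) => σ
inferred type:
  forall (p : Type0), p -> p
steps to reach normal form (normal order): 12
term was already normal: no
first contracted redex: a beta-redex


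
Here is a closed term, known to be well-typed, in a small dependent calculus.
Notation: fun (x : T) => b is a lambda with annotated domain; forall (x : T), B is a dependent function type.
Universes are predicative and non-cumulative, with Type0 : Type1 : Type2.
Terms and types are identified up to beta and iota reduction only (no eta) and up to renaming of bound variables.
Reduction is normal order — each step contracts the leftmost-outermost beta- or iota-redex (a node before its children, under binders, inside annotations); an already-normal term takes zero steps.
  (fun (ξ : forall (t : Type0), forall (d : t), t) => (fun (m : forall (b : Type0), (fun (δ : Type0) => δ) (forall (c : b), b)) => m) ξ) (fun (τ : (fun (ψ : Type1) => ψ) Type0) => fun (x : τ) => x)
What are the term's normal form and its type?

reduced normal form:
  fun (ξ : Type0) => fun (t : ξ) => t
the term's type:
  forall (ξ : Type0), forall (t : ξ), ξ


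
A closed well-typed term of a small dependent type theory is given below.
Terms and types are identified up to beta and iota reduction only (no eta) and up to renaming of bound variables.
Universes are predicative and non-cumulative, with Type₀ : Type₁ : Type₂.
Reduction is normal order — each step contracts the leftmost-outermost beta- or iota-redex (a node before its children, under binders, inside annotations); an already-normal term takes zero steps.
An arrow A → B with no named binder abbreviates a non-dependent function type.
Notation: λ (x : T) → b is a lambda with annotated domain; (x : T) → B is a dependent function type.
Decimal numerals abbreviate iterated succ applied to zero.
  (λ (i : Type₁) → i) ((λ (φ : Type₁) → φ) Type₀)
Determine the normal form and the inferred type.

reduced normal form:
  Type₀
the term's type:
  Type₁
observation: 2 normal-order steps normalize the term, beginning with a beta-redex.


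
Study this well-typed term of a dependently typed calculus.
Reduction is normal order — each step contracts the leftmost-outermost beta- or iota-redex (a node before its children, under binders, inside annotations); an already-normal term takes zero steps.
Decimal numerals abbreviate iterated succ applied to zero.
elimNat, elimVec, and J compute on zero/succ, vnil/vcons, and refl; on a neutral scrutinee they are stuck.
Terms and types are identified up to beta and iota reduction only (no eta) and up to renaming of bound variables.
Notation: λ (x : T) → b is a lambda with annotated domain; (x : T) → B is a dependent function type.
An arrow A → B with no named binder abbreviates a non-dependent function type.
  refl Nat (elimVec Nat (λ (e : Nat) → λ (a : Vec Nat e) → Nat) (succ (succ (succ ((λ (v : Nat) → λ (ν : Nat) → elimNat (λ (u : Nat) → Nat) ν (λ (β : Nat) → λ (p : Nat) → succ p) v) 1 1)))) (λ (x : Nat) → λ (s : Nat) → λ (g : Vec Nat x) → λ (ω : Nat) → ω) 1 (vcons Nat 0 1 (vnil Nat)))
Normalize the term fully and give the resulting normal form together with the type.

resulting normal form:
  refl Nat 5
the term's type:
  Eq Nat 5 5


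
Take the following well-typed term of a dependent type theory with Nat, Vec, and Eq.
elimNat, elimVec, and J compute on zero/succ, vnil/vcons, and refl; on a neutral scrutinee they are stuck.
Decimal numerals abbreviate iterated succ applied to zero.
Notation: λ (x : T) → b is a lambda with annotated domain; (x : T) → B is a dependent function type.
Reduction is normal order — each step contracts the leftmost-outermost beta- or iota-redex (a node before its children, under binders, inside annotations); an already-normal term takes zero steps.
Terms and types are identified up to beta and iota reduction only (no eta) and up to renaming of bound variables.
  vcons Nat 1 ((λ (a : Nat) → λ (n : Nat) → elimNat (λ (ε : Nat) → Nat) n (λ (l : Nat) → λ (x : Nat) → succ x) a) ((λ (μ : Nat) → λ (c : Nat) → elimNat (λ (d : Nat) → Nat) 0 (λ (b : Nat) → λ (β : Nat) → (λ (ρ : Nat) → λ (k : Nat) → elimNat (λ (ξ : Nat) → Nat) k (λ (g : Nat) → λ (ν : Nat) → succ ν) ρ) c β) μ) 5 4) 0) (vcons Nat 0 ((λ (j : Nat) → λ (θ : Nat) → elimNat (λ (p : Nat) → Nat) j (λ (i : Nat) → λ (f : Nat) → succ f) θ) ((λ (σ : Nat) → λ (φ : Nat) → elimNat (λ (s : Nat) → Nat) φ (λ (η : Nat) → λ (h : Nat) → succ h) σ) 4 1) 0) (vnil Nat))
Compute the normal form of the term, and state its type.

normal form:
  vcons Nat 1 20 (vcons Nat 0 5 (vnil Nat))
inferred type:
  Vec Nat 2
observation: contracting a beta-redex first, the term normalizes in 174 steps.


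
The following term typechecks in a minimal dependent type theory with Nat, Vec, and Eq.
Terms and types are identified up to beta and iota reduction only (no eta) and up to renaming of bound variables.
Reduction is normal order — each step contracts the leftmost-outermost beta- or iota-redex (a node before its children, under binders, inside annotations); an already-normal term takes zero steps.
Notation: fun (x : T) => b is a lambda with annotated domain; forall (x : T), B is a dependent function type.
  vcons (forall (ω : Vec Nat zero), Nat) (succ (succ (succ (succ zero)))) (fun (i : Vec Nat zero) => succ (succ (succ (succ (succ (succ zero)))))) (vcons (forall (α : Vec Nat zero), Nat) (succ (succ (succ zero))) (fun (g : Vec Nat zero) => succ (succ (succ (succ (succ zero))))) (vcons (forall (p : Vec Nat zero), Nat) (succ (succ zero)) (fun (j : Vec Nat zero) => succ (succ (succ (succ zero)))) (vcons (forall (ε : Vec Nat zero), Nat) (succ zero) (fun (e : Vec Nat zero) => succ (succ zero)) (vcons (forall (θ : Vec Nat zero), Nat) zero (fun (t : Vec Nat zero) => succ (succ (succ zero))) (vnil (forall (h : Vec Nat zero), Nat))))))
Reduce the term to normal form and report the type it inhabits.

normal form:
  vcons (forall (ω : Vec Nat zero), Nat) (succ (succ (succ (succ zero)))) (fun (i : Vec Nat zero) => succ (succ (succ (succ (succ (succ zero)))))) (vcons (forall (α : Vec Nat zero), Nat) (succ (succ (succ zero))) (fun (g : Vec Nat zero) => succ (succ (succ (succ (succ zero))))) (vcons (forall (p : Vec Nat zero), Nat) (succ (succ zero)) (fun (j : Vec Nat zero) => succ (succ (succ (succ zero)))) (vcons (forall (ε : Vec Nat zero), Nat) (succ zero) (fun (e : Vec Nat zero) => succ (succ zero)) (vcons (forall (θ : Vec Nat zero), Nat) zero (fun (t : Vec Nat zero) => succ (succ (succ zero))) (vnil (forall (h : Vec Nat zero), Nat))))))
inferred type:
  Vec (forall (ω : Vec Nat zero), Nat) (succ (succ (succ (succ (succ zero)))))
observation: no redex remains anywhere in the term; it is its own normal form.


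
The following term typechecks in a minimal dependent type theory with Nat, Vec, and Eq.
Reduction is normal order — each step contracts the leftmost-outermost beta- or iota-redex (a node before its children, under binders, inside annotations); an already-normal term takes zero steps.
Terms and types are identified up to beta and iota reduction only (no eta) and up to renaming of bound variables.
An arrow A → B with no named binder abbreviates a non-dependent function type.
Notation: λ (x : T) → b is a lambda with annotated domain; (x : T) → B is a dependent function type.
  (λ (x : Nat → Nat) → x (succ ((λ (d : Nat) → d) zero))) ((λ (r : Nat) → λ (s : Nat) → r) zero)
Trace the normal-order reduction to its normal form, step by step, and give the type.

normal-order reduction sequence:
  (λ (x : Nat → Nat) → x (succ ((λ (d : Nat) → d) zero))) ((λ (r : Nat) → λ (s : Nat) → r) zero)
  ~> (λ (x : Nat) → λ (d : Nat) → x) zero (succ ((λ (r : Nat) → r) zero))
  ~> (λ (x : Nat) → zero) (succ ((λ (d : Nat) → d) zero))
  ~> zero
inferred type:
  Nat


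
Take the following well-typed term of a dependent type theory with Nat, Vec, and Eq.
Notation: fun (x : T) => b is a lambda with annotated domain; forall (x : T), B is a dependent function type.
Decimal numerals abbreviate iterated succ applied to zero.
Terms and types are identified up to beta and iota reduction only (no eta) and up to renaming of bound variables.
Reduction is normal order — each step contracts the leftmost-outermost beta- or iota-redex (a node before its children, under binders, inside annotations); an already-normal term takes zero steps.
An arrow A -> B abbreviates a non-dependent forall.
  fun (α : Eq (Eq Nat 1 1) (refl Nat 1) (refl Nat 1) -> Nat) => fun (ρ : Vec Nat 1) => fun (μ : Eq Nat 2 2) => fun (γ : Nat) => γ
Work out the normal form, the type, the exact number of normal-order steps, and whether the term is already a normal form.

normal form:
  fun (α : Eq (Eq Nat 1 1) (refl Nat 1) (refl Nat 1) -> Nat) => fun (ρ : Vec Nat 1) => fun (μ : Eq Nat 2 2) => fun (γ : Nat) => γ
type:
  (Eq (Eq Nat 1 1) (refl Nat 1) (refl Nat 1) -> Nat) -> Vec Nat 1 -> Eq Nat 2 2 -> Nat -> Nat
steps to reach normal form (normal order): 0
already normal: yes


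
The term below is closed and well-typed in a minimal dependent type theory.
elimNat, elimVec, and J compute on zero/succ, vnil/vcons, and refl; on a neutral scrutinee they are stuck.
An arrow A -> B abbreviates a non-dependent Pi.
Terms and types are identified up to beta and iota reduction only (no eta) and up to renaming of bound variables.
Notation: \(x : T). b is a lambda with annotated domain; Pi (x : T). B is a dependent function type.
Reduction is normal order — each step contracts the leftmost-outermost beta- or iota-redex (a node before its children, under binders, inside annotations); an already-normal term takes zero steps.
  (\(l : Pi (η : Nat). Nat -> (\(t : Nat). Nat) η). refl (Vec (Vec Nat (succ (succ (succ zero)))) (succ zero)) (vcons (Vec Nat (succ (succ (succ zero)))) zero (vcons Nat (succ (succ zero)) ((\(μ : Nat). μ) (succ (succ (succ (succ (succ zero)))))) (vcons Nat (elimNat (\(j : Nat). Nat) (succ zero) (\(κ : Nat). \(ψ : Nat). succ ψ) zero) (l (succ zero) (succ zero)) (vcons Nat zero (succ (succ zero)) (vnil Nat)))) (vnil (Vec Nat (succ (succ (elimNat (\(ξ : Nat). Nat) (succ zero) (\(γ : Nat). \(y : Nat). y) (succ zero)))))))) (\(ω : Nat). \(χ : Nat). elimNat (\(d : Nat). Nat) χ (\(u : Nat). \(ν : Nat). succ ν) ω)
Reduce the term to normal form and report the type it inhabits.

resulting normal form:
  refl (Vec (Vec Nat (succ (succ (succ zero)))) (succ zero)) (vcons (Vec Nat (succ (succ (succ zero)))) zero (vcons Nat (succ (succ zero)) (succ (succ (succ (succ (succ zero))))) (vcons Nat (succ zero) (succ (succ zero)) (vcons Nat zero (succ (succ zero)) (vnil Nat)))) (vnil (Vec Nat (succ (succ (succ zero))))))
inferred type:
  Eq (Vec (Vec Nat (succ (succ (succ zero)))) (succ zero)) (vcons (Vec Nat (succ (succ (succ zero)))) zero (vcons Nat (succ (succ zero)) (succ (succ (succ (succ (succ zero))))) (vcons Nat (succ zero) (succ (succ zero)) (vcons Nat zero (succ (succ zero)) (vnil Nat)))) (vnil (Vec Nat (succ (succ (succ zero)))))) (vcons (Vec Nat (succ (succ (succ zero)))) zero (vcons Nat (succ (succ zero)) (succ (succ (succ (succ (succ zero))))) (vcons Nat (succ zero) (succ (succ zero)) (vcons Nat zero (succ (succ zero)) (vnil Nat)))) (vnil (Vec Nat (succ (succ (succ zero))))))
observation: the leftmost-outermost redex is a beta-redex, and normalization takes 13 steps.


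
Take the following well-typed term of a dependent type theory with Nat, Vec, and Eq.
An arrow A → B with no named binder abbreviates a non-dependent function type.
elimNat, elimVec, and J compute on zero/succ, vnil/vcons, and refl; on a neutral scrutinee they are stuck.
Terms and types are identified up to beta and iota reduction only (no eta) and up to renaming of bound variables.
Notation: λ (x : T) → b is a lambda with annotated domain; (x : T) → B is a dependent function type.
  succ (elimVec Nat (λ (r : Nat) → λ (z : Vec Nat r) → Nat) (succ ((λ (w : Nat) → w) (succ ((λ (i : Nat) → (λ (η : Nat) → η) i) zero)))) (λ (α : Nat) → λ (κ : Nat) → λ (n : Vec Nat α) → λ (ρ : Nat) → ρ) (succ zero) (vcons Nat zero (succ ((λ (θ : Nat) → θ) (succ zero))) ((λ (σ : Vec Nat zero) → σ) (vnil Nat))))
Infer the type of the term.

inferred type:
  Nat


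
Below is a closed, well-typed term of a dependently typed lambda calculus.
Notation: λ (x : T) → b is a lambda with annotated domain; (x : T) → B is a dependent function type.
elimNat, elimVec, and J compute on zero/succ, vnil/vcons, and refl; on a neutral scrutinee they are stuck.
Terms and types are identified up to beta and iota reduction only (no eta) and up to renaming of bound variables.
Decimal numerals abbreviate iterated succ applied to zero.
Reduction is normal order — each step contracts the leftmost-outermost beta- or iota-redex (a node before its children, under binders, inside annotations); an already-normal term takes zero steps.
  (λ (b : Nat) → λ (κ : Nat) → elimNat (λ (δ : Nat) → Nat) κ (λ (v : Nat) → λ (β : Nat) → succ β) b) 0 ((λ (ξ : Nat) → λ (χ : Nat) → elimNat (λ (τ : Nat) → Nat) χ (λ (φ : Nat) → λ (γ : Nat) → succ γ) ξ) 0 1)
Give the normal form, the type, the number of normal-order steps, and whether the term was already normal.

normal form:
  1
type:
  Nat
normal-order step count: 6
term was already normal: no
first redex: a beta-redex


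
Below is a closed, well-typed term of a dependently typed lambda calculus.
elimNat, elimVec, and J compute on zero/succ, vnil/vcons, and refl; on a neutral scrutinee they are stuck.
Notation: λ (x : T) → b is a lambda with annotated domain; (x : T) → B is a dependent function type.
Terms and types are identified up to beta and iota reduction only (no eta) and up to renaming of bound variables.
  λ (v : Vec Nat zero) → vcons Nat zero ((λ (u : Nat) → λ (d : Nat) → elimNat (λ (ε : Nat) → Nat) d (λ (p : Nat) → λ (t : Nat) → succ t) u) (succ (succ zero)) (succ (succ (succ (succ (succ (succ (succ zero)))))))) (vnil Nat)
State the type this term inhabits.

type:
  (v : Vec Nat zero) → Vec Nat (succ zero)


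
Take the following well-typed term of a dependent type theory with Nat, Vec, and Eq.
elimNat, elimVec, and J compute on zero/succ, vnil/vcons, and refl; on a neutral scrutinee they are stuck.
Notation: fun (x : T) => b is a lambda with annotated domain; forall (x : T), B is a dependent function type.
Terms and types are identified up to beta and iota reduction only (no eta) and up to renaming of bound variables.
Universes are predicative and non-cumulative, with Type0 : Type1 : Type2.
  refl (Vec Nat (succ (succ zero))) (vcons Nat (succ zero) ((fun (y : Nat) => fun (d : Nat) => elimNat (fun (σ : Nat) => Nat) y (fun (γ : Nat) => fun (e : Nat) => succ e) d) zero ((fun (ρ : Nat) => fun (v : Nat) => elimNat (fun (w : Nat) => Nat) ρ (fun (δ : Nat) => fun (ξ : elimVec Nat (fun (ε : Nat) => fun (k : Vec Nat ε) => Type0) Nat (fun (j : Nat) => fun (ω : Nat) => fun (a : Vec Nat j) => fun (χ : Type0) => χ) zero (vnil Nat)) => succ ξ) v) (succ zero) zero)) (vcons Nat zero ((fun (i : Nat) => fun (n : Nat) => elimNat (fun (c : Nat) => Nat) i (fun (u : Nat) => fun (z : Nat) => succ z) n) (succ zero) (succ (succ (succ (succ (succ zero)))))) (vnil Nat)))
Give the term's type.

inferred type:
  Eq (Vec Nat (succ (succ zero))) (vcons Nat (succ zero) (succ zero) (vcons Nat zero (succ (succ (succ (succ (succ (succ zero)))))) (vnil Nat))) (vcons Nat (succ zero) (succ zero) (vcons Nat zero (succ (succ (succ (succ (succ (succ zero)))))) (vnil Nat)))


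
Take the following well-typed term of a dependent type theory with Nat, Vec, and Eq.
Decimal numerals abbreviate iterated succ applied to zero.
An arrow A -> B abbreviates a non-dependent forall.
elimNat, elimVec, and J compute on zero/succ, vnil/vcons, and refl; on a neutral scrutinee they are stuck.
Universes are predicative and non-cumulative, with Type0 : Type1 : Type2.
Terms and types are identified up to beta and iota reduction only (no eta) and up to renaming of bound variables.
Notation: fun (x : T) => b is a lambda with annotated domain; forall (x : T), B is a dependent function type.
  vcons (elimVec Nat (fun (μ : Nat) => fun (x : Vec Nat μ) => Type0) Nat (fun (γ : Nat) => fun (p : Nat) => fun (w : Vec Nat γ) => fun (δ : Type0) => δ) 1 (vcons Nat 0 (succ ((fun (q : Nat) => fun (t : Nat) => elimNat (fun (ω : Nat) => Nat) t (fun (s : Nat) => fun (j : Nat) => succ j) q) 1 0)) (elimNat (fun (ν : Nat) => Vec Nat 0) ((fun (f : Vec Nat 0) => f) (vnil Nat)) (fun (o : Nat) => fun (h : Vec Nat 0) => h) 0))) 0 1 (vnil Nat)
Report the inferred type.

inferred type:
  Vec Nat 1


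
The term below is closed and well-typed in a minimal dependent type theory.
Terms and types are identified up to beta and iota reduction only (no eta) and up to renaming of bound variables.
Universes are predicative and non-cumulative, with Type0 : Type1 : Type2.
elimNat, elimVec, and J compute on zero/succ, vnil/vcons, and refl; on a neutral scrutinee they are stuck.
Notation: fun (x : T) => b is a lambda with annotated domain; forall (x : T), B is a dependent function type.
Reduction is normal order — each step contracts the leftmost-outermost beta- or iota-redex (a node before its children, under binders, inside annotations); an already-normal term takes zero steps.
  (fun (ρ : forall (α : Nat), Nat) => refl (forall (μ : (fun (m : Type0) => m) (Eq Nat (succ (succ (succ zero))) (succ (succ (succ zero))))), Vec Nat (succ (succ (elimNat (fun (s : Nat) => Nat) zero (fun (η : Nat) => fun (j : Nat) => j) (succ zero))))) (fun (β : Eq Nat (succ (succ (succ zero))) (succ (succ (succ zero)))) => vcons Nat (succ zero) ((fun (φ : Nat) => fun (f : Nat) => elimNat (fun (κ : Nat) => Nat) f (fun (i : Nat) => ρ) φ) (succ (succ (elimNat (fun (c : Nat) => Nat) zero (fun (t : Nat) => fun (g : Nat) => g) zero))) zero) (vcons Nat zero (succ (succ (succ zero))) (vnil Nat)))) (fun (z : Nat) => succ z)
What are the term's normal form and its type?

normal form:
  refl (forall (ρ : Eq Nat (succ (succ (succ zero))) (succ (succ (succ zero)))), Vec Nat (succ (succ zero))) (fun (α : Eq Nat (succ (succ (succ zero))) (succ (succ (succ zero)))) => vcons Nat (succ zero) (succ (succ zero)) (vcons Nat zero (succ (succ (succ zero))) (vnil Nat)))
inferred type:
  Eq (forall (ρ : Eq Nat (succ (succ (succ zero))) (succ (succ (succ zero)))), Vec Nat (succ (succ zero))) (fun (α : Eq Nat (succ (succ (succ zero))) (succ (succ (succ zero)))) => vcons Nat (succ zero) (succ (succ zero)) (vcons Nat zero (succ (succ (succ zero))) (vnil Nat))) (fun (μ : Eq Nat (succ (succ (succ zero))) (succ (succ (succ zero)))) => vcons Nat (succ zero) (succ (succ zero)) (vcons Nat zero (succ (succ (succ zero))) (vnil Nat)))


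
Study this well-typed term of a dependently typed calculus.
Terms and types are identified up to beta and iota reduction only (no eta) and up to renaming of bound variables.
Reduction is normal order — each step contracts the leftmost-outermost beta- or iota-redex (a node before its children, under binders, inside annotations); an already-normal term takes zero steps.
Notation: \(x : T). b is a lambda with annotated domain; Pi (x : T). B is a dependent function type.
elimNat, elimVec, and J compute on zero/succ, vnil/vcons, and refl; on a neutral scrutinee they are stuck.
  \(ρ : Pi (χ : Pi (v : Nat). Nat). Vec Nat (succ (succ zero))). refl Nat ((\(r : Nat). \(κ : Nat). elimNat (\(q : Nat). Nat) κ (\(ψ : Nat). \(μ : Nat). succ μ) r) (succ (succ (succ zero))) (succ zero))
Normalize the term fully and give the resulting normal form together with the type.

reduced normal form:
  \(ρ : Pi (χ : Pi (v : Nat). Nat). Vec Nat (succ (succ zero))). refl Nat (succ (succ (succ (succ zero))))
type:
  Pi (ρ : Pi (χ : Pi (v : Nat). Nat). Vec Nat (succ (succ zero))). Eq Nat (succ (succ (succ (succ zero)))) (succ (succ (succ (succ zero))))


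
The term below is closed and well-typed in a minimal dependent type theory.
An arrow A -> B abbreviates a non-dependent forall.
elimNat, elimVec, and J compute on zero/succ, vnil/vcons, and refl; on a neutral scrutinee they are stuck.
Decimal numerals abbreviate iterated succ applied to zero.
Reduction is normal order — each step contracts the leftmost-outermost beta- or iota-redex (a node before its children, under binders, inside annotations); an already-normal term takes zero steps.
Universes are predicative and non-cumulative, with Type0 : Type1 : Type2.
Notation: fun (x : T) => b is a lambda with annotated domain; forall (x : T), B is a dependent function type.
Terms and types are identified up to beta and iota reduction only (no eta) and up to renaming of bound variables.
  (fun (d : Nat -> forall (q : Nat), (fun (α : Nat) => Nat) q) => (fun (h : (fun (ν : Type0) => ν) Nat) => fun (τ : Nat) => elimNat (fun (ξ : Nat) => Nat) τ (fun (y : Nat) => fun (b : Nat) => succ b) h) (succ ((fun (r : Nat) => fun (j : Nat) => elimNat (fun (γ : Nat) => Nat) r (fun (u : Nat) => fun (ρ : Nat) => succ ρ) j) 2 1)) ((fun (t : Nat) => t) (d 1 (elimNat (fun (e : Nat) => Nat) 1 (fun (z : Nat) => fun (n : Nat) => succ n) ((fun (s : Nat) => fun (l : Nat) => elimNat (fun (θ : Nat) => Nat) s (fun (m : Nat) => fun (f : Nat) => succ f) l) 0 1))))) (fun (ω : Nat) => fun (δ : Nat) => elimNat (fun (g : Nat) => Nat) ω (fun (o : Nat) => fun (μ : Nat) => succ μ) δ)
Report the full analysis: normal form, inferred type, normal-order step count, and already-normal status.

resulting normal form:
  7
the term's type:
  Nat
normal-order step count: 42
already normal: no
first redex: a beta-redex


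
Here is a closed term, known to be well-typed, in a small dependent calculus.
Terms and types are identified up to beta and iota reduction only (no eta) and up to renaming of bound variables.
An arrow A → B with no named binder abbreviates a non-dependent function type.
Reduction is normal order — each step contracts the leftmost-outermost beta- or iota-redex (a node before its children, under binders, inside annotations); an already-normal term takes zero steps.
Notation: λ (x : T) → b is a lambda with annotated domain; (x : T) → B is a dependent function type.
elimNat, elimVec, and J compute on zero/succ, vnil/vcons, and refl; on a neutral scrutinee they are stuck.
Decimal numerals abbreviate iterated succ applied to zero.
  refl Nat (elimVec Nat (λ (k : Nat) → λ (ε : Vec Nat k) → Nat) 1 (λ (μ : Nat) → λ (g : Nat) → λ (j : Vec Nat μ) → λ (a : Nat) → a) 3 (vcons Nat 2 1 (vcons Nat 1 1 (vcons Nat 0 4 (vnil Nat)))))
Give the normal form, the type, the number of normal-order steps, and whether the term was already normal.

resulting normal form:
  refl Nat 1
type:
  Eq Nat 1 1
normal-order step count: 16
term was already normal: no
first contracted redex: an elimVec iota-redex


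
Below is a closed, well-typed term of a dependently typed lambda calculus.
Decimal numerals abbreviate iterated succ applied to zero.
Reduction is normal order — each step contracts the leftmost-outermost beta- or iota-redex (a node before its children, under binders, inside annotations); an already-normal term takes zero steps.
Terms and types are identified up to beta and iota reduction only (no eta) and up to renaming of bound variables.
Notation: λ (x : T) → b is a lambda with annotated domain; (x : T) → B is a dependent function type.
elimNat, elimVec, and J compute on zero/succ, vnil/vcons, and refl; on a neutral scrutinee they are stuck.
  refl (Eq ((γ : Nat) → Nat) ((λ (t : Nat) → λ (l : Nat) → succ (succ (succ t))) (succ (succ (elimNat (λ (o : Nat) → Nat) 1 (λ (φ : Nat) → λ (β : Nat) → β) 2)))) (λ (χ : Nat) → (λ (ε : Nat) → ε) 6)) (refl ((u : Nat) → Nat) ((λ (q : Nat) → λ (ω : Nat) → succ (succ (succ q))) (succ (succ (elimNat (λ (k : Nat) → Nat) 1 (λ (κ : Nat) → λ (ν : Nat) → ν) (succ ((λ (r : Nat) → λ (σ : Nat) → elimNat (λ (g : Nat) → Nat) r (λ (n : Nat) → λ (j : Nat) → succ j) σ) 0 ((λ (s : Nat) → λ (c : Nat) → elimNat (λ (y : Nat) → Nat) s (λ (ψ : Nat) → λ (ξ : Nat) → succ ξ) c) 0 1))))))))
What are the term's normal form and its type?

resulting normal form:
  refl (Eq ((γ : Nat) → Nat) (λ (t : Nat) → 6) (λ (l : Nat) → 6)) (refl ((o : Nat) → Nat) (λ (φ : Nat) → 6))
type:
  Eq (Eq ((γ : Nat) → Nat) (λ (t : Nat) → 6) (λ (l : Nat) → 6)) (refl ((o : Nat) → Nat) (λ (φ : Nat) → 6)) (refl ((β : Nat) → Nat) (λ (χ : Nat) → 6))


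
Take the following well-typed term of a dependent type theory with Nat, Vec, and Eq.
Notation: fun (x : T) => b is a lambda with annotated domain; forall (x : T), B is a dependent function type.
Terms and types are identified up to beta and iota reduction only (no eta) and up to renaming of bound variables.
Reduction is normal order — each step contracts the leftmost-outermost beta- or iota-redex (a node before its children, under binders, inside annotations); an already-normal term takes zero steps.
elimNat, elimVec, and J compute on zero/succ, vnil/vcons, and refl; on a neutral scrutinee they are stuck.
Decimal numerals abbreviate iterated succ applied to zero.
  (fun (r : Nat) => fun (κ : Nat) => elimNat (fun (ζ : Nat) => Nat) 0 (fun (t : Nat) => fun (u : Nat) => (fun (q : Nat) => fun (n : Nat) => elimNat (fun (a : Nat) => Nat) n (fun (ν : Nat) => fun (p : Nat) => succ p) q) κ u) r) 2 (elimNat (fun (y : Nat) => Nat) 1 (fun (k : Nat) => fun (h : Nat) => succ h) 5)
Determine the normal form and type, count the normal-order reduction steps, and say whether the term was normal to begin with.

resulting normal form:
  12
the term's type:
  Nat
reduction steps (normal order): 83
term was already normal: no
first redex: a beta-redex


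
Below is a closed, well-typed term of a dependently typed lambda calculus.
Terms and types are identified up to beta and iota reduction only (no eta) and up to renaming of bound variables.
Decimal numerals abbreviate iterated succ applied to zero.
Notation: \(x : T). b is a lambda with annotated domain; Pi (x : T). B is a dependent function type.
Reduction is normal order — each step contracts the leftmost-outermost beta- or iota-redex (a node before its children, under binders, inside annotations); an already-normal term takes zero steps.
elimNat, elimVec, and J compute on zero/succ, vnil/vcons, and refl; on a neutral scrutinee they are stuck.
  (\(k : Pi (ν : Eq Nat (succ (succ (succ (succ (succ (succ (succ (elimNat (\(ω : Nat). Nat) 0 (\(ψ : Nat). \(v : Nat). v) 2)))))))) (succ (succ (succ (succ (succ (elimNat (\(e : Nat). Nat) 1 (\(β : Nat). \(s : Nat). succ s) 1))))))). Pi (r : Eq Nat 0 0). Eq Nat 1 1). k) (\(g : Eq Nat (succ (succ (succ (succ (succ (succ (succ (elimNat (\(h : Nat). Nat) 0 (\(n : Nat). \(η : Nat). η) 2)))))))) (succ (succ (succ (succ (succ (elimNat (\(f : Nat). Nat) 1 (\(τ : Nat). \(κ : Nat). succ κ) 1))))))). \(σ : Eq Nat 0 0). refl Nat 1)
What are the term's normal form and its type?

reduced normal form:
  \(k : Eq Nat 7 7). \(ν : Eq Nat 0 0). refl Nat 1
inferred type:
  Pi (k : Eq Nat 7 7). Pi (ν : Eq Nat 0 0). Eq Nat 1 1


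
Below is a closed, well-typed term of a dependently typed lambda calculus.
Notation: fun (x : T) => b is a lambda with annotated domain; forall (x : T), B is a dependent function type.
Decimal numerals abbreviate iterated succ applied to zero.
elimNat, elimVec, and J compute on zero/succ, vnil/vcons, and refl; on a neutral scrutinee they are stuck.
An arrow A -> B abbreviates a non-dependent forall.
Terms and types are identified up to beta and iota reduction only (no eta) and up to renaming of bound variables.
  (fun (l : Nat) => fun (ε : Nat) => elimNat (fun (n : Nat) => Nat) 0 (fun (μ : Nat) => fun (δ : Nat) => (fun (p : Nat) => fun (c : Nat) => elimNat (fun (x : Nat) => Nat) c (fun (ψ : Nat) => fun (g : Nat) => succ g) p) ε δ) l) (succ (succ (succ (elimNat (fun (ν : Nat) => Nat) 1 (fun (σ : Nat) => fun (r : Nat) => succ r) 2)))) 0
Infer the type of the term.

inferred type:
  Nat


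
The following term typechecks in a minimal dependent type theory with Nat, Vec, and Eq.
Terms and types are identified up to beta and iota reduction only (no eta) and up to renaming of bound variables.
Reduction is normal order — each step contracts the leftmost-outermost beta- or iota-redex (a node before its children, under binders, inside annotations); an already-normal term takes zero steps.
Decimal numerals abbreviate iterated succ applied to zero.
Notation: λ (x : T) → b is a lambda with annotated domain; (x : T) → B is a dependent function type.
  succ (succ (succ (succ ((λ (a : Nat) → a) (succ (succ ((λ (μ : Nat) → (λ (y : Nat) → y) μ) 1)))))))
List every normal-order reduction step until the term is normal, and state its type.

normal-order reduction:
  succ (succ (succ (succ ((λ (a : Nat) → a) (succ (succ ((λ (μ : Nat) → (λ (y : Nat) → y) μ) 1)))))))
  ~> succ (succ (succ (succ (succ (succ ((λ (a : Nat) → (λ (μ : Nat) → μ) a) 1))))))
  ~> succ (succ (succ (succ (succ (succ ((λ (a : Nat) → a) 1))))))
  ~> 7
type:
  Nat


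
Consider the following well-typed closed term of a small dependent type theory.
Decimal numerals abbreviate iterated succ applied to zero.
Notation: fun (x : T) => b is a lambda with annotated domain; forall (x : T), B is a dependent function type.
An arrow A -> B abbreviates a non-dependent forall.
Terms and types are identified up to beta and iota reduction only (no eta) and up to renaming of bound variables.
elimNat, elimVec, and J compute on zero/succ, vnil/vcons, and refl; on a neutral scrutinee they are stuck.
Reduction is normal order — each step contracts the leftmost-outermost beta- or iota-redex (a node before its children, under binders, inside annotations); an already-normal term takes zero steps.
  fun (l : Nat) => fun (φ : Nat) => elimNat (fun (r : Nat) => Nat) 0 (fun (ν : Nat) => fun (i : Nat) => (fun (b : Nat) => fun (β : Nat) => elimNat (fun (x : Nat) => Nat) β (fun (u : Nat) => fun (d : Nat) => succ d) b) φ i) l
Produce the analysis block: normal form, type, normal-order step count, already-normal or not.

resulting normal form:
  fun (l : Nat) => fun (φ : Nat) => elimNat (fun (r : Nat) => Nat) 0 (fun (ν : Nat) => fun (i : Nat) => elimNat (fun (b : Nat) => Nat) i (fun (β : Nat) => fun (x : Nat) => succ x) φ) l
the term's type:
  Nat -> Nat -> Nat
reduction steps (normal order): 2
already normal: no
first redex: a beta-redex


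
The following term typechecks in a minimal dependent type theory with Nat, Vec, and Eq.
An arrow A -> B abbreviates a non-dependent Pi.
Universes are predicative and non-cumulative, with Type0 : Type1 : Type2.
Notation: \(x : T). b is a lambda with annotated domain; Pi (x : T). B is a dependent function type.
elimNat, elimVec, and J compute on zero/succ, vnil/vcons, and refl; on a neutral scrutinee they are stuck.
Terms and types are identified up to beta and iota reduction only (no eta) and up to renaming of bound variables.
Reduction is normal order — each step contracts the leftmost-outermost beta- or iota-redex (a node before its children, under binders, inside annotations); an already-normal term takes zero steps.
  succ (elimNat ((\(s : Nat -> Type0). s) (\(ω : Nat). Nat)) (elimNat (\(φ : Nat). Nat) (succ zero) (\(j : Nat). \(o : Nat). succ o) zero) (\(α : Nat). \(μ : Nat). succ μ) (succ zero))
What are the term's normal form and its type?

reduced normal form:
  succ (succ (succ zero))
the term's type:
  Nat
observation: normalization takes exactly 5 steps under the normal-order strategy.


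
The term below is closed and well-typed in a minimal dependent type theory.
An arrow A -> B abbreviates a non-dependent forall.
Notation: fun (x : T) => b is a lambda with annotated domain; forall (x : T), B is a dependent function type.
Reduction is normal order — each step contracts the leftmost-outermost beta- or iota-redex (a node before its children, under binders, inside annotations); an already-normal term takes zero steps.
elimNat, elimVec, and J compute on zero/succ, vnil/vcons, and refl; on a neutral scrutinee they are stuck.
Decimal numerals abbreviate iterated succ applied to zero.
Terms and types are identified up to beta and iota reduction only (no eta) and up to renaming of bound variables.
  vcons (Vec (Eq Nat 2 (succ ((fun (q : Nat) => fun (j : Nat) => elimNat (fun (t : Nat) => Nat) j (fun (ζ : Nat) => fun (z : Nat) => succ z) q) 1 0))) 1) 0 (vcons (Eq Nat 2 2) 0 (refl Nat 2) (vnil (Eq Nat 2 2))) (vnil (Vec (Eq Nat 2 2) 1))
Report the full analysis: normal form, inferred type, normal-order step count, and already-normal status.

reduced normal form:
  vcons (Vec (Eq Nat 2 2) 1) 0 (vcons (Eq Nat 2 2) 0 (refl Nat 2) (vnil (Eq Nat 2 2))) (vnil (Vec (Eq Nat 2 2) 1))
inferred type:
  Vec (Vec (Eq Nat 2 2) 1) 1
normal-order step count: 6
already normal: no
first contracted redex: a beta-redex


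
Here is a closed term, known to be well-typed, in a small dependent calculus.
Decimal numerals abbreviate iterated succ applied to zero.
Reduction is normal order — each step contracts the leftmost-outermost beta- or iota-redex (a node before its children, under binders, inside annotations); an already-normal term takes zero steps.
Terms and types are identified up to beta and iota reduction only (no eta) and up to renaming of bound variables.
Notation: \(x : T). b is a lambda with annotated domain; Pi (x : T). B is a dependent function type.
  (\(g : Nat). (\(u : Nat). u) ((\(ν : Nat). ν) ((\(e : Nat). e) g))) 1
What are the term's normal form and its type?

reduced normal form:
  1
type:
  Nat
observation: the first redex contracted is a beta-redex; the normal form is reached in 4 normal-order steps.


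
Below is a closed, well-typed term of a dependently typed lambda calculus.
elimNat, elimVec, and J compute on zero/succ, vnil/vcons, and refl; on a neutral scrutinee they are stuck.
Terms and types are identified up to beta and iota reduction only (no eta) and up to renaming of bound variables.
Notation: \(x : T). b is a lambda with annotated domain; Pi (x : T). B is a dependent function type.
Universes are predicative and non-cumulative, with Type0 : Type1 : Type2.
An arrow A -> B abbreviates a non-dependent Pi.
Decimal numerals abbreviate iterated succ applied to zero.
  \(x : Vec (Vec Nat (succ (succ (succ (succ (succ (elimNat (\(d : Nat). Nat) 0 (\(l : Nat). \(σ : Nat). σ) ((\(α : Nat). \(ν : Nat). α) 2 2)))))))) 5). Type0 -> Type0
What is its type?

inferred type:
  Vec (Vec Nat 5) 5 -> Type1


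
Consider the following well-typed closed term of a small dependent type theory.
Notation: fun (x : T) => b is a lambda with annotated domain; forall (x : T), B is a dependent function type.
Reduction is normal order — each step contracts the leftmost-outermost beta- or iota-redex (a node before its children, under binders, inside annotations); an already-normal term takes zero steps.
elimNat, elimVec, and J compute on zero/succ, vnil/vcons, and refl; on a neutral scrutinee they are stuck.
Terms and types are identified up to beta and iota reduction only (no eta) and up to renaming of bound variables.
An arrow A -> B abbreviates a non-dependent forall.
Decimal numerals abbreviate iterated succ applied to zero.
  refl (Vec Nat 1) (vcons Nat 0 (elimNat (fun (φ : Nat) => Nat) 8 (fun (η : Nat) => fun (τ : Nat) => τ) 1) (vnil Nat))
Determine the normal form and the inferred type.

normal form:
  refl (Vec Nat 1) (vcons Nat 0 8 (vnil Nat))
the term's type:
  Eq (Vec Nat 1) (vcons Nat 0 8 (vnil Nat)) (vcons Nat 0 8 (vnil Nat))
observation: normalization takes exactly 4 steps under the normal-order strategy.


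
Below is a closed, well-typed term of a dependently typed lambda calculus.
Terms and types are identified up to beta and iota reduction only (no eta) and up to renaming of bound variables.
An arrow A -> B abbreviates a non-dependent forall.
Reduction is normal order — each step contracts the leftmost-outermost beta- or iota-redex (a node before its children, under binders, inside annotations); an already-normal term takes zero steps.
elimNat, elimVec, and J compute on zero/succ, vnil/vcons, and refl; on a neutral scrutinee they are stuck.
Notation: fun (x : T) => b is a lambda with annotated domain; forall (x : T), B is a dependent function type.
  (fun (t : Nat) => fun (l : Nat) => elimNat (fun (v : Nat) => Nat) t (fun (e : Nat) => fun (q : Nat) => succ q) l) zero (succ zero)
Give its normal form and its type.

normal form:
  succ zero
type:
  Nat
observation: contracting a beta-redex first, the term normalizes in 6 steps.
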